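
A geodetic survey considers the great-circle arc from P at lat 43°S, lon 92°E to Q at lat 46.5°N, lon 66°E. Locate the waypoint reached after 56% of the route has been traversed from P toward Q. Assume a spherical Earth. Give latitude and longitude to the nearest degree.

Write both endpoints as unit vectors p₁, p₂ with components (cos φ cos λ, cos φ sin λ, sin φ).
The central angle between the endpoints is δ = arccos(p₁·p₂) ≈ 1.613 rad (92.4°).
Interpolate at f = 0.56 with slerp weights a = sin((1−f)δ)/sin δ ≈ 0.652, b = sin(fδ)/sin δ ≈ 0.786.
p = a·p₁ + b·p₂ ≈ (0.203, 0.971, 0.125); φ = arcsin(p_z) ≈ 7.20°, λ = atan2(p_y, p_x) ≈ 78.17°.

≈ lat 7°N, lon 78°E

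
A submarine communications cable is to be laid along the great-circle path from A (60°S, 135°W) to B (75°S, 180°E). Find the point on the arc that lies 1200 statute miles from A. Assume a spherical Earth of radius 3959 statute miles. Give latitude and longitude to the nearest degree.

From cos δ = sin φ₁ sin φ₂ + cos φ₁ cos φ₂ cos Δλ, the central angle is δ ≈ 0.382 rad (21.9°). The total great-circle distance is δ·R ≈ 0.382 × 3959 ≈ 1511 mi, so the target fraction is f = 1200/1511 ≈ 0.794.
Interpolate at f ≈ 0.794 with slerp weights a = sin((1−f)δ)/sin δ ≈ 0.211, b = sin(fδ)/sin δ ≈ 0.801.
p = a·p₁ + b·p₂ ≈ (-0.282, -0.075, -0.957); φ = arcsin(p_z) ≈ -73.05°, λ = atan2(p_y, p_x) ≈ -165.19°.

≈ (73°S, 165°W)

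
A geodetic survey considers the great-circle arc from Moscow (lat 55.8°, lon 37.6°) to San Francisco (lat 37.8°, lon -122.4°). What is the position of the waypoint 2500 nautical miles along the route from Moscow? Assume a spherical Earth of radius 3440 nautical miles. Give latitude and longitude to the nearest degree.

≈ lat 78°, lon -84°

Convert each endpoint to a unit vector on the sphere (x = cos φ cos λ, y = cos φ sin λ, z = sin φ).
The central angle between the endpoints is δ = arccos(p₁·p₂) ≈ 1.481 rad (84.9°). The total great-circle distance is δ·R ≈ 1.481 × 3440 ≈ 5095 nmi, so the target fraction is f = 2500/5095 ≈ 0.491.
Interpolate at f ≈ 0.491 with slerp weights a = sin((1−f)δ)/sin δ ≈ 0.688, b = sin(fδ)/sin δ ≈ 0.667.
p = a·p₁ + b·p₂ ≈ (0.024, -0.209, 0.978); φ = arcsin(p_z) ≈ 77.84°, λ = atan2(p_y, p_x) ≈ -83.52°.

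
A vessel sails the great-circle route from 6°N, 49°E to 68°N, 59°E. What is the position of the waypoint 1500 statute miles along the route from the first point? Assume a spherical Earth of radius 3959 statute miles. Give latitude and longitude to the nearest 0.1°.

≈ 27.6°N, 50.8°E

Convert each endpoint to a unit vector on the sphere (x = cos φ cos λ, y = cos φ sin λ, z = sin φ).
The central angle between the endpoints is δ = arccos(p₁·p₂) ≈ 1.089 rad (62.4°). The total great-circle distance is δ·R ≈ 1.089 × 3959 ≈ 4309 mi, so the target fraction is f = 1500/4309 ≈ 0.348.
Interpolate at f ≈ 0.348 with slerp weights a = sin((1−f)δ)/sin δ ≈ 0.735, b = sin(fδ)/sin δ ≈ 0.418.
p = a·p₁ + b·p₂ ≈ (0.560, 0.686, 0.464); φ = arcsin(p_z) ≈ 27.64°, λ = atan2(p_y, p_x) ≈ 50.76°.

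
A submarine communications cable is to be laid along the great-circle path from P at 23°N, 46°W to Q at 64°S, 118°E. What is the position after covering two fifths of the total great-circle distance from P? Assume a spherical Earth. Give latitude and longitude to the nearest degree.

≈ 31°S, 36°W

Convert each endpoint to a unit vector on the sphere (x = cos φ cos λ, y = cos φ sin λ, z = sin φ).
The central angle between the endpoints is δ = arccos(p₁·p₂) ≈ 2.402 rad (137.7°).
Interpolate at f = 2/5 with slerp weights a = sin((1−f)δ)/sin δ ≈ 1.472, b = sin(fδ)/sin δ ≈ 1.217.
p = a·p₁ + b·p₂ ≈ (0.691, -0.504, -0.519); φ = arcsin(p_z) ≈ -31.24°, λ = atan2(p_y, p_x) ≈ -36.10°.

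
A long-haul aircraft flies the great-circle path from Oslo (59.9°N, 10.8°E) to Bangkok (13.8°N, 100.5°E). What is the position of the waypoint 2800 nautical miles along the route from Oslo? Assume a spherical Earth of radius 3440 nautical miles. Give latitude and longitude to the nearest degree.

≈ (40°N, 80°E)

Write both endpoints as unit vectors p₁, p₂ with components (cos φ cos λ, cos φ sin λ, sin φ).
The central angle between the endpoints is δ = arccos(p₁·p₂) ≈ 1.360 rad (77.9°). The total great-circle distance is δ·R ≈ 1.360 × 3440 ≈ 4680 nmi, so the target fraction is f = 2800/4680 ≈ 0.598.
Interpolate at f ≈ 0.598 with slerp weights a = sin((1−f)δ)/sin δ ≈ 0.531, b = sin(fδ)/sin δ ≈ 0.743.
p = a·p₁ + b·p₂ ≈ (0.130, 0.760, 0.637); φ = arcsin(p_z) ≈ 39.57°, λ = atan2(p_y, p_x) ≈ 80.28°.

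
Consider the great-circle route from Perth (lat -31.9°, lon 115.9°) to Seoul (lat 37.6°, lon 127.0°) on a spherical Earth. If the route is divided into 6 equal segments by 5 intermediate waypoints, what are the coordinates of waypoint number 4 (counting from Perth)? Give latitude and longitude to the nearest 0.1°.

≈ lat 14.5°, lon 122.9°

Write both endpoints as unit vectors p₁, p₂ with components (cos φ cos λ, cos φ sin λ, sin φ).
The central angle between the endpoints is δ = arccos(p₁·p₂) ≈ 1.226 rad (70.3°).
Interpolate at f = 4/6 with slerp weights a = sin((1−f)δ)/sin δ ≈ 0.422, b = sin(fδ)/sin δ ≈ 0.775.
p = a·p₁ + b·p₂ ≈ (-0.526, 0.813, 0.250); φ = arcsin(p_z) ≈ 14.46°, λ = atan2(p_y, p_x) ≈ 122.91°.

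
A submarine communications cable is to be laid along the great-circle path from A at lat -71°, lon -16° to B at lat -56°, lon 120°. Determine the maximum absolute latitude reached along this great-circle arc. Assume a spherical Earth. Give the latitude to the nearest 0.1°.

≈ -80.4°

The great circle lies in the plane with unit normal n̂ = (p₁ × p₂)/|p₁ × p₂|.
Here n̂_z ≈ +0.167; the vertex latitude is φ_max = arccos|n̂_z| ≈ 80.4°.
Check via Clairaut: cos φ_max = |cos φ₁| · sin C = cos(71.0°)·sin(149.1°) ≈ 0.167, again giving ≈ 80.4°.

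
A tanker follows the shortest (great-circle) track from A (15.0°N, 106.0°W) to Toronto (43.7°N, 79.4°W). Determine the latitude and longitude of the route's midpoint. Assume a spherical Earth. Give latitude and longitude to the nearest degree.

≈ (30°N, 95°W)

Write both endpoints as unit vectors p₁, p₂ with components (cos φ cos λ, cos φ sin λ, sin φ).
The central angle between the endpoints is δ = arccos(p₁·p₂) ≈ 0.638 rad (36.6°).
Interpolate at f = 1/2 with slerp weights a = sin((1−f)δ)/sin δ ≈ 0.527, b = sin(fδ)/sin δ ≈ 0.527.
p = a·p₁ + b·p₂ ≈ (-0.070, -0.863, 0.500); φ = arcsin(p_z) ≈ 30.01°, λ = atan2(p_y, p_x) ≈ -94.65°.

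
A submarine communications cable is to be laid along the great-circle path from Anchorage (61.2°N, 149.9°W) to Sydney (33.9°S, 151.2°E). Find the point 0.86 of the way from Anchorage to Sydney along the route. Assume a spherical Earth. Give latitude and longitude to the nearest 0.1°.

≈ 20.3°S, 158.0°E

Write both endpoints as unit vectors p₁, p₂ with components (cos φ cos λ, cos φ sin λ, sin φ).
The central angle between the endpoints is δ = arccos(p₁·p₂) ≈ 1.857 rad (106.4°).
Interpolate at f = 0.86 with slerp weights a = sin((1−f)δ)/sin δ ≈ 0.268, b = sin(fδ)/sin δ ≈ 1.042.
p = a·p₁ + b·p₂ ≈ (-0.870, 0.352, -0.346); φ = arcsin(p_z) ≈ -20.27°, λ = atan2(p_y, p_x) ≈ 157.97°.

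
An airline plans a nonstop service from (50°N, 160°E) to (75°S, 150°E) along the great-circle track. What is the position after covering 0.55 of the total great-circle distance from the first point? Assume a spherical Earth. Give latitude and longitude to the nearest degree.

Convert each endpoint to a unit vector on the sphere (x = cos φ cos λ, y = cos φ sin λ, z = sin φ).
The central angle between the endpoints is δ = arccos(p₁·p₂) ≈ 2.185 rad (125.2°).
Interpolate at f = 0.55 with slerp weights a = sin((1−f)δ)/sin δ ≈ 1.018, b = sin(fδ)/sin δ ≈ 1.141.
p = a·p₁ + b·p₂ ≈ (-0.871, 0.371, -0.322); φ = arcsin(p_z) ≈ -18.79°, λ = atan2(p_y, p_x) ≈ 156.89°.

≈ (19°S, 157°E)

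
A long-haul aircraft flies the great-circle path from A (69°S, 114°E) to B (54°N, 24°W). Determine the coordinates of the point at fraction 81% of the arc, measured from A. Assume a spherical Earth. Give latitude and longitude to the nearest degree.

From cos δ = sin φ₁ sin φ₂ + cos φ₁ cos φ₂ cos Δλ, the central angle is δ ≈ 2.718 rad (155.8°).
Interpolate at f = 0.81 with slerp weights a = sin((1−f)δ)/sin δ ≈ 1.203, b = sin(fδ)/sin δ ≈ 1.966.
p = a·p₁ + b·p₂ ≈ (0.881, -0.076, 0.468); φ = arcsin(p_z) ≈ 27.89°, λ = atan2(p_y, p_x) ≈ -4.95°.

≈ (28°N, 5°W)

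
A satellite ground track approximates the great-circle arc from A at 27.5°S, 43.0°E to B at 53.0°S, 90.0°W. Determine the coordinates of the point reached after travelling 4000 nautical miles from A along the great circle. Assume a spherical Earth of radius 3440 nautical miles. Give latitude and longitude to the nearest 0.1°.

Write both endpoints as unit vectors p₁, p₂ with components (cos φ cos λ, cos φ sin λ, sin φ).
The central angle between the endpoints is δ = arccos(p₁·p₂) ≈ 1.566 rad (89.7°). The total great-circle distance is δ·R ≈ 1.566 × 3440 ≈ 5387 nmi, so the target fraction is f = 4000/5387 ≈ 0.742.
Interpolate at f ≈ 0.742 with slerp weights a = sin((1−f)δ)/sin δ ≈ 0.392, b = sin(fδ)/sin δ ≈ 0.918.
p = a·p₁ + b·p₂ ≈ (0.255, -0.315, -0.914); φ = arcsin(p_z) ≈ -66.11°, λ = atan2(p_y, p_x) ≈ -51.05°.

≈ 66.1°S, 51.1°W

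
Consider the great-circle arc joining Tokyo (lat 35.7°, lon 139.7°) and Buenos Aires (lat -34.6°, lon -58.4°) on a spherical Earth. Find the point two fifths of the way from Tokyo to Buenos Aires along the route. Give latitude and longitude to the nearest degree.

≈ lat 13°, lon -151°

Convert each endpoint to a unit vector on the sphere (x = cos φ cos λ, y = cos φ sin λ, z = sin φ).
The central angle between the endpoints is δ = arccos(p₁·p₂) ≈ 2.883 rad (165.2°).
Interpolate at f = 2/5 with slerp weights a = sin((1−f)δ)/sin δ ≈ 3.860, b = sin(fδ)/sin δ ≈ 3.574.
p = a·p₁ + b·p₂ ≈ (-0.850, -0.478, 0.223); φ = arcsin(p_z) ≈ 12.91°, λ = atan2(p_y, p_x) ≈ -150.65°.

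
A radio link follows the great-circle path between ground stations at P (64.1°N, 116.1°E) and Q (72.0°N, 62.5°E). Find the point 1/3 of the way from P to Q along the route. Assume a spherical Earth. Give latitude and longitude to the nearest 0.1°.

≈ (68.5°N, 102.8°E)

From cos δ = sin φ₁ sin φ₂ + cos φ₁ cos φ₂ cos Δλ, the central angle is δ ≈ 0.361 rad (20.7°).
Interpolate at f = 1/3 with slerp weights a = sin((1−f)δ)/sin δ ≈ 0.675, b = sin(fδ)/sin δ ≈ 0.340.
p = a·p₁ + b·p₂ ≈ (-0.081, 0.358, 0.930); φ = arcsin(p_z) ≈ 68.47°, λ = atan2(p_y, p_x) ≈ 102.78°.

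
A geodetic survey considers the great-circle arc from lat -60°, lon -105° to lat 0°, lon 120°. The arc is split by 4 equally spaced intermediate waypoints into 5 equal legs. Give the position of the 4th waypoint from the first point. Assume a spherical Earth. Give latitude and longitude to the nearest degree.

≈ lat -20°, lon 129°

From cos δ = sin φ₁ sin φ₂ + cos φ₁ cos φ₂ cos Δλ, the central angle is δ ≈ 1.932 rad (110.7°).
Interpolate at f = 4/5 with slerp weights a = sin((1−f)δ)/sin δ ≈ 0.403, b = sin(fδ)/sin δ ≈ 1.069.
p = a·p₁ + b·p₂ ≈ (-0.586, 0.731, -0.349); φ = arcsin(p_z) ≈ -20.42°, λ = atan2(p_y, p_x) ≈ 128.74°.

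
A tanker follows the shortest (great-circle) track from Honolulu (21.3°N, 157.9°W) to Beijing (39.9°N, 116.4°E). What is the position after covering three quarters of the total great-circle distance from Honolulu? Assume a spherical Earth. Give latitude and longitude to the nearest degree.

Write both endpoints as unit vectors p₁, p₂ with components (cos φ cos λ, cos φ sin λ, sin φ).
The central angle between the endpoints is δ = arccos(p₁·p₂) ≈ 1.280 rad (73.3°).
Interpolate at f = 3/4 with slerp weights a = sin((1−f)δ)/sin δ ≈ 0.328, b = sin(fδ)/sin δ ≈ 0.855.
p = a·p₁ + b·p₂ ≈ (-0.575, 0.472, 0.668); φ = arcsin(p_z) ≈ 41.90°, λ = atan2(p_y, p_x) ≈ 140.60°.

≈ 42°N, 141°E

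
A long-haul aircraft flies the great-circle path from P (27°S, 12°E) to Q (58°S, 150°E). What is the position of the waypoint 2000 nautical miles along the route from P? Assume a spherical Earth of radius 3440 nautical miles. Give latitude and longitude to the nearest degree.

≈ (57°S, 33°E)

The haversine formula gives a central angle δ ≈ 1.537 rad (88.0°) between the endpoints. The total great-circle distance is δ·R ≈ 1.537 × 3440 ≈ 5286 nmi, so the target fraction is f = 2000/5286 ≈ 0.378.
Interpolate at f ≈ 0.378 with slerp weights a = sin((1−f)δ)/sin δ ≈ 0.817, b = sin(fδ)/sin δ ≈ 0.550.
p = a·p₁ + b·p₂ ≈ (0.460, 0.297, -0.837); φ = arcsin(p_z) ≈ -56.81°, λ = atan2(p_y, p_x) ≈ 32.85°.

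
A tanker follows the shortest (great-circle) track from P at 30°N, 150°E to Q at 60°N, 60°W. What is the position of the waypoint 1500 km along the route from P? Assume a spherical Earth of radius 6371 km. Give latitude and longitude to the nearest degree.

≈ 43°N, 155°E

Write both endpoints as unit vectors p₁, p₂ with components (cos φ cos λ, cos φ sin λ, sin φ).
The central angle between the endpoints is δ = arccos(p₁·p₂) ≈ 1.513 rad (86.7°). The total great-circle distance is δ·R ≈ 1.513 × 6371 ≈ 9638 km, so the target fraction is f = 1500/9638 ≈ 0.156.
Interpolate at f ≈ 0.156 with slerp weights a = sin((1−f)δ)/sin δ ≈ 0.959, b = sin(fδ)/sin δ ≈ 0.234.
p = a·p₁ + b·p₂ ≈ (-0.661, 0.314, 0.682); φ = arcsin(p_z) ≈ 42.98°, λ = atan2(p_y, p_x) ≈ 154.58°.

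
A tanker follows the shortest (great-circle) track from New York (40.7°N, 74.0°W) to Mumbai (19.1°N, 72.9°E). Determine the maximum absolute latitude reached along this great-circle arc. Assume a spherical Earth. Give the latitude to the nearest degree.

≈ 65°N

The great circle lies in the plane with unit normal n̂ = (p₁ × p₂)/|p₁ × p₂|.
Here n̂_z ≈ +0.424; the vertex latitude is φ_max = arccos|n̂_z| ≈ 64.9°.
Check via Clairaut: cos φ_max = |cos φ₁| · sin C = cos(40.7°)·sin(34.0°) ≈ 0.424, again giving ≈ 64.9°.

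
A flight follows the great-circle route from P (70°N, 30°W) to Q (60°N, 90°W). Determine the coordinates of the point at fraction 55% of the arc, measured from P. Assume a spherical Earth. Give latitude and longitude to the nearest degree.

≈ (67°N, 69°W)

Write both endpoints as unit vectors p₁, p₂ with components (cos φ cos λ, cos φ sin λ, sin φ).
The central angle between the endpoints is δ = arccos(p₁·p₂) ≈ 0.453 rad (25.9°).
Interpolate at f = 0.55 with slerp weights a = sin((1−f)δ)/sin δ ≈ 0.463, b = sin(fδ)/sin δ ≈ 0.563.
p = a·p₁ + b·p₂ ≈ (0.137, -0.361, 0.923); φ = arcsin(p_z) ≈ 67.30°, λ = atan2(p_y, p_x) ≈ -69.21°.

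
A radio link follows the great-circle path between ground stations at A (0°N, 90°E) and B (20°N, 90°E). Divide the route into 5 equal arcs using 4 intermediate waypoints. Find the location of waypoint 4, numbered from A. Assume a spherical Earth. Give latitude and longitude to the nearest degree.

≈ (16°N, 90°E)

From cos δ = sin φ₁ sin φ₂ + cos φ₁ cos φ₂ cos Δλ, the central angle is δ ≈ 0.349 rad (20.0°).
Interpolate at f = 4/5 with slerp weights a = sin((1−f)δ)/sin δ ≈ 0.204, b = sin(fδ)/sin δ ≈ 0.806.
p = a·p₁ + b·p₂ ≈ (0.000, 0.961, 0.276); φ = arcsin(p_z) ≈ 16.00°, λ = atan2(p_y, p_x) ≈ 90.00°.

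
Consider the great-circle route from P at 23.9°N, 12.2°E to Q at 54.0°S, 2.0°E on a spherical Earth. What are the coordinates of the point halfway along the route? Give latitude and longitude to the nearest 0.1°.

≈ 15.1°S, 8.2°E

From cos δ = sin φ₁ sin φ₂ + cos φ₁ cos φ₂ cos Δλ, the central angle is δ ≈ 1.368 rad (78.4°).
Interpolate at f = 1/2 with slerp weights a = sin((1−f)δ)/sin δ ≈ 0.645, b = sin(fδ)/sin δ ≈ 0.645.
p = a·p₁ + b·p₂ ≈ (0.956, 0.138, -0.261); φ = arcsin(p_z) ≈ -15.10°, λ = atan2(p_y, p_x) ≈ 8.21°.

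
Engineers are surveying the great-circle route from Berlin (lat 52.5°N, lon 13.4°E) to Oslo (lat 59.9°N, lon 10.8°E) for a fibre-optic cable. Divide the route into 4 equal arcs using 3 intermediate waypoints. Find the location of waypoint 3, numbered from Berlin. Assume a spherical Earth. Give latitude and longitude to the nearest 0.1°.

The haversine formula gives a central angle δ ≈ 0.132 rad (7.5°) between the endpoints.
Interpolate at f = 3/4 with slerp weights a = sin((1−f)δ)/sin δ ≈ 0.251, b = sin(fδ)/sin δ ≈ 0.751.
p = a·p₁ + b·p₂ ≈ (0.518, 0.106, 0.849); φ = arcsin(p_z) ≈ 58.06°, λ = atan2(p_y, p_x) ≈ 11.55°.

≈ lat 58.1°N, lon 11.5°E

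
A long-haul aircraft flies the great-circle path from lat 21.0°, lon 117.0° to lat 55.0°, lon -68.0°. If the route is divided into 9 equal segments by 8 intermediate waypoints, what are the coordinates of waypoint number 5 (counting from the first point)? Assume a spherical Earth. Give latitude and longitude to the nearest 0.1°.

The haversine formula gives a central angle δ ≈ 1.813 rad (103.9°) between the endpoints.
Interpolate at f = 5/9 with slerp weights a = sin((1−f)δ)/sin δ ≈ 0.743, b = sin(fδ)/sin δ ≈ 0.871.
p = a·p₁ + b·p₂ ≈ (-0.128, 0.155, 0.980); φ = arcsin(p_z) ≈ 78.41°, λ = atan2(p_y, p_x) ≈ 129.51°.

≈ lat 78.4°, lon 129.5°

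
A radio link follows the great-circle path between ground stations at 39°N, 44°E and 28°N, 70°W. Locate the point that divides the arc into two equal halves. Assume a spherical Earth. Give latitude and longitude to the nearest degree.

Write both endpoints as unit vectors p₁, p₂ with components (cos φ cos λ, cos φ sin λ, sin φ).
The central angle between the endpoints is δ = arccos(p₁·p₂) ≈ 1.554 rad (89.1°).
Interpolate at f = 1/2 with slerp weights a = sin((1−f)δ)/sin δ ≈ 0.701, b = sin(fδ)/sin δ ≈ 0.701.
p = a·p₁ + b·p₂ ≈ (0.604, -0.203, 0.771); φ = arcsin(p_z) ≈ 50.42°, λ = atan2(p_y, p_x) ≈ -18.61°.

≈ 50°N, 19°W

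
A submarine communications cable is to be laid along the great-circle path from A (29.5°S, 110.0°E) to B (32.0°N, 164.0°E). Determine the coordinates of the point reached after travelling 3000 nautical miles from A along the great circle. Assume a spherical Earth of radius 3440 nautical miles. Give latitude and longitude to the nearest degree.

Write both endpoints as unit vectors p₁, p₂ with components (cos φ cos λ, cos φ sin λ, sin φ).
The central angle between the endpoints is δ = arccos(p₁·p₂) ≈ 1.397 rad (80.0°). The total great-circle distance is δ·R ≈ 1.397 × 3440 ≈ 4806 nmi, so the target fraction is f = 3000/4806 ≈ 0.624.
Interpolate at f ≈ 0.624 with slerp weights a = sin((1−f)δ)/sin δ ≈ 0.509, b = sin(fδ)/sin δ ≈ 0.777.
p = a·p₁ + b·p₂ ≈ (-0.785, 0.598, 0.161); φ = arcsin(p_z) ≈ 9.29°, λ = atan2(p_y, p_x) ≈ 142.71°.

≈ (9°N, 143°E)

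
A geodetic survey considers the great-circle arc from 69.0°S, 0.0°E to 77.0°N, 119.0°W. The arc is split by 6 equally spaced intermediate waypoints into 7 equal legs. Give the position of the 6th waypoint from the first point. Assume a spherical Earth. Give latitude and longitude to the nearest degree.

≈ 62°N, 62°W

Convert each endpoint to a unit vector on the sphere (x = cos φ cos λ, y = cos φ sin λ, z = sin φ).
The central angle between the endpoints is δ = arccos(p₁·p₂) ≈ 2.820 rad (161.6°).
Interpolate at f = 6/7 with slerp weights a = sin((1−f)δ)/sin δ ≈ 1.240, b = sin(fδ)/sin δ ≈ 2.097.
p = a·p₁ + b·p₂ ≈ (0.216, -0.413, 0.885); φ = arcsin(p_z) ≈ 62.25°, λ = atan2(p_y, p_x) ≈ -62.38°.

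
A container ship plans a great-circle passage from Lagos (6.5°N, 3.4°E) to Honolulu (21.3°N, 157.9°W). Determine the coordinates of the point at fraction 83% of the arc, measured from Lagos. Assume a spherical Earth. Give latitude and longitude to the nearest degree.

≈ 40°N, 139°W

The haversine formula gives a central angle δ ≈ 2.560 rad (146.7°) between the endpoints.
Interpolate at f = 0.83 with slerp weights a = sin((1−f)δ)/sin δ ≈ 0.768, b = sin(fδ)/sin δ ≈ 1.548.
p = a·p₁ + b·p₂ ≈ (-0.575, -0.498, 0.649); φ = arcsin(p_z) ≈ 40.49°, λ = atan2(p_y, p_x) ≈ -139.14°.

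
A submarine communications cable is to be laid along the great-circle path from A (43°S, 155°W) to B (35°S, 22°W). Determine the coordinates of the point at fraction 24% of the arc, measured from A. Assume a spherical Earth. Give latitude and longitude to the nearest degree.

≈ (58°S, 130°W)

From cos δ = sin φ₁ sin φ₂ + cos φ₁ cos φ₂ cos Δλ, the central angle is δ ≈ 1.588 rad (91.0°).
Interpolate at f = 0.24 with slerp weights a = sin((1−f)δ)/sin δ ≈ 0.935, b = sin(fδ)/sin δ ≈ 0.372.
p = a·p₁ + b·p₂ ≈ (-0.337, -0.403, -0.851); φ = arcsin(p_z) ≈ -58.31°, λ = atan2(p_y, p_x) ≈ -129.90°.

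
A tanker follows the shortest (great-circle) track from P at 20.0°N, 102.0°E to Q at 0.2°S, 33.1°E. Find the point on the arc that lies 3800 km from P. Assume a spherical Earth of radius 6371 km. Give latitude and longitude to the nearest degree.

Write both endpoints as unit vectors p₁, p₂ with components (cos φ cos λ, cos φ sin λ, sin φ).
The central angle between the endpoints is δ = arccos(p₁·p₂) ≈ 1.227 rad (70.3°). The total great-circle distance is δ·R ≈ 1.227 × 6371 ≈ 7817 km, so the target fraction is f = 3800/7817 ≈ 0.486.
Interpolate at f ≈ 0.486 with slerp weights a = sin((1−f)δ)/sin δ ≈ 0.626, b = sin(fδ)/sin δ ≈ 0.597.
p = a·p₁ + b·p₂ ≈ (0.377, 0.901, 0.212); φ = arcsin(p_z) ≈ 12.25°, λ = atan2(p_y, p_x) ≈ 67.28°.

≈ 12°N, 67°E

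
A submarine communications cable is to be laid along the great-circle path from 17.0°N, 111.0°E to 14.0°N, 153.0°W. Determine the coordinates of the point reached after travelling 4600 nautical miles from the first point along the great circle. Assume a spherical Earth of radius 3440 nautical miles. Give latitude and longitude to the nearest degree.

≈ 18°N, 168°W

The haversine formula gives a central angle δ ≈ 1.597 rad (91.5°) between the endpoints. The total great-circle distance is δ·R ≈ 1.597 × 3440 ≈ 5494 nmi, so the target fraction is f = 4600/5494 ≈ 0.837.
Interpolate at f ≈ 0.837 with slerp weights a = sin((1−f)δ)/sin δ ≈ 0.257, b = sin(fδ)/sin δ ≈ 0.973.
p = a·p₁ + b·p₂ ≈ (-0.929, -0.199, 0.311); φ = arcsin(p_z) ≈ 18.09°, λ = atan2(p_y, p_x) ≈ -167.90°.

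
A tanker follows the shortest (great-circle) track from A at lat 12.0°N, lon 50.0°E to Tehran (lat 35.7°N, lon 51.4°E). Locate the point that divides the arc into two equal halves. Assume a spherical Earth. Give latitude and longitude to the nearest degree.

≈ lat 24°N, lon 51°E

The haversine formula gives a central angle δ ≈ 0.414 rad (23.7°) between the endpoints.
Interpolate at f = 1/2 with slerp weights a = sin((1−f)δ)/sin δ ≈ 0.511, b = sin(fδ)/sin δ ≈ 0.511.
p = a·p₁ + b·p₂ ≈ (0.580, 0.707, 0.404); φ = arcsin(p_z) ≈ 23.85°, λ = atan2(p_y, p_x) ≈ 50.64°.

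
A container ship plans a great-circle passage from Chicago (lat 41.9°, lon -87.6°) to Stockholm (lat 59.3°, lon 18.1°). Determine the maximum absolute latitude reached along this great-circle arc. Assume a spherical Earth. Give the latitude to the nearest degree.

The great circle lies in the plane with unit normal n̂ = (p₁ × p₂)/|p₁ × p₂|.
Here n̂_z ≈ +0.415; the vertex latitude is φ_max = arccos|n̂_z| ≈ 65.5°.
Check via Clairaut: cos φ_max = |cos φ₁| · sin C = cos(41.9°)·sin(33.9°) ≈ 0.415, again giving ≈ 65.5°.

≈ 65°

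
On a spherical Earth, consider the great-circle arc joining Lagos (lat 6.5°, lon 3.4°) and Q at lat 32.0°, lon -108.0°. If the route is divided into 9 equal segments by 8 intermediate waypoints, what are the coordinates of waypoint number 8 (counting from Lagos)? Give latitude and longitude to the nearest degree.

≈ lat 35°, lon -94°

Convert each endpoint to a unit vector on the sphere (x = cos φ cos λ, y = cos φ sin λ, z = sin φ).
The central angle between the endpoints is δ = arccos(p₁·p₂) ≈ 1.821 rad (104.3°).
Interpolate at f = 8/9 with slerp weights a = sin((1−f)δ)/sin δ ≈ 0.207, b = sin(fδ)/sin δ ≈ 1.031.
p = a·p₁ + b·p₂ ≈ (-0.064, -0.819, 0.570); φ = arcsin(p_z) ≈ 34.74°, λ = atan2(p_y, p_x) ≈ -94.50°.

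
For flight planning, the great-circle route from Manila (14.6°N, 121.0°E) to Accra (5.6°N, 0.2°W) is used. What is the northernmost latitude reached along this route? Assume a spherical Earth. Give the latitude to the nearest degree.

The great circle lies in the plane with unit normal n̂ = (p₁ × p₂)/|p₁ × p₂|.
Here n̂_z ≈ -0.936; the vertex latitude is φ_max = arccos|n̂_z| ≈ 20.7°.
Check via Clairaut: cos φ_max = |cos φ₁| · sin C = cos(14.6°)·sin(75.2°) ≈ 0.936, again giving ≈ 20.7°.

≈ 21°N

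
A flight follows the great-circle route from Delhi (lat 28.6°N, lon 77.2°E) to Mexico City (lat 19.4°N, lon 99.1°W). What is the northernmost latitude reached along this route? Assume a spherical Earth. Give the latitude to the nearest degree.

The great circle lies in the plane with unit normal n̂ = (p₁ × p₂)/|p₁ × p₂|.
Here n̂_z ≈ -0.072; the vertex latitude is φ_max = arccos|n̂_z| ≈ 85.9°.
Check via Clairaut: cos φ_max = |cos φ₁| · sin C = cos(28.6°)·sin(4.7°) ≈ 0.072, again giving ≈ 85.9°.

≈ 86°N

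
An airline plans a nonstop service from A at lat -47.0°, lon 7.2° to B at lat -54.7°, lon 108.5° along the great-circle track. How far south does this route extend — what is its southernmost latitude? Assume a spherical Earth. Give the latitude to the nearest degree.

≈ -63°

The great circle lies in the plane with unit normal n̂ = (p₁ × p₂)/|p₁ × p₂|.
Here n̂_z ≈ +0.452; the vertex latitude is φ_max = arccos|n̂_z| ≈ 63.1°.
Check via Clairaut: cos φ_max = |cos φ₁| · sin C = cos(47.0°)·sin(138.5°) ≈ 0.452, again giving ≈ 63.1°.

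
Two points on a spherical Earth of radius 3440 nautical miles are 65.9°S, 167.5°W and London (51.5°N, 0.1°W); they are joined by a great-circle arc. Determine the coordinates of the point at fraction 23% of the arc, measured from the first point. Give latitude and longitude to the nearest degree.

≈ 70°S, 50°W

Write both endpoints as unit vectors p₁, p₂ with components (cos φ cos λ, cos φ sin λ, sin φ).
The central angle between the endpoints is δ = arccos(p₁·p₂) ≈ 2.867 rad (164.3°).
Interpolate at f = 0.23 with slerp weights a = sin((1−f)δ)/sin δ ≈ 2.963, b = sin(fδ)/sin δ ≈ 2.257.
p = a·p₁ + b·p₂ ≈ (0.224, -0.264, -0.938); φ = arcsin(p_z) ≈ -69.73°, λ = atan2(p_y, p_x) ≈ -49.72°.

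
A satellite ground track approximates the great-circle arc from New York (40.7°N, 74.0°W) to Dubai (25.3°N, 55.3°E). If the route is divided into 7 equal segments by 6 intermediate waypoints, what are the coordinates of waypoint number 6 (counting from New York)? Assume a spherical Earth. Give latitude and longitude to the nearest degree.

≈ (36°N, 45°E)

Convert each endpoint to a unit vector on the sphere (x = cos φ cos λ, y = cos φ sin λ, z = sin φ).
The central angle between the endpoints is δ = arccos(p₁·p₂) ≈ 1.727 rad (98.9°).
Interpolate at f = 6/7 with slerp weights a = sin((1−f)δ)/sin δ ≈ 0.247, b = sin(fδ)/sin δ ≈ 1.008.
p = a·p₁ + b·p₂ ≈ (0.571, 0.569, 0.592); φ = arcsin(p_z) ≈ 36.30°, λ = atan2(p_y, p_x) ≈ 44.93°.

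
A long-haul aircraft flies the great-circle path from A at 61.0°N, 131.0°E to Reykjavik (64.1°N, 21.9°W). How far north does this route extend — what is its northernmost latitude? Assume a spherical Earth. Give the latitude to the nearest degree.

The great circle lies in the plane with unit normal n̂ = (p₁ × p₂)/|p₁ × p₂|.
Here n̂_z ≈ -0.120; the vertex latitude is φ_max = arccos|n̂_z| ≈ 83.1°.
Check via Clairaut: cos φ_max = |cos φ₁| · sin C = cos(61.0°)·sin(14.4°) ≈ 0.120, again giving ≈ 83.1°.

≈ 83°N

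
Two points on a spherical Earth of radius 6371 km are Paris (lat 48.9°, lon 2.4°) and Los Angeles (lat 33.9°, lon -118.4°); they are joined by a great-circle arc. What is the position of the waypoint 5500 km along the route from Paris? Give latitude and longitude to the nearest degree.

≈ lat 57°, lon -84°

Convert each endpoint to a unit vector on the sphere (x = cos φ cos λ, y = cos φ sin λ, z = sin φ).
The central angle between the endpoints is δ = arccos(p₁·p₂) ≈ 1.429 rad (81.9°). The total great-circle distance is δ·R ≈ 1.429 × 6371 ≈ 9107 km, so the target fraction is f = 5500/9107 ≈ 0.604.
Interpolate at f ≈ 0.604 with slerp weights a = sin((1−f)δ)/sin δ ≈ 0.542, b = sin(fδ)/sin δ ≈ 0.768.
p = a·p₁ + b·p₂ ≈ (0.053, -0.546, 0.836); φ = arcsin(p_z) ≈ 56.76°, λ = atan2(p_y, p_x) ≈ -84.47°.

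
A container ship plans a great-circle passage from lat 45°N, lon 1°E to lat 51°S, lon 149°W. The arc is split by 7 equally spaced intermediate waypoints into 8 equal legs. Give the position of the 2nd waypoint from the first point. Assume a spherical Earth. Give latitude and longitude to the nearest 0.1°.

≈ lat 19.5°N, lon 36.0°W

From cos δ = sin φ₁ sin φ₂ + cos φ₁ cos φ₂ cos Δλ, the central angle is δ ≈ 2.779 rad (159.2°).
Interpolate at f = 2/8 with slerp weights a = sin((1−f)δ)/sin δ ≈ 2.455, b = sin(fδ)/sin δ ≈ 1.804.
p = a·p₁ + b·p₂ ≈ (0.762, -0.554, 0.334); φ = arcsin(p_z) ≈ 19.50°, λ = atan2(p_y, p_x) ≈ -36.02°.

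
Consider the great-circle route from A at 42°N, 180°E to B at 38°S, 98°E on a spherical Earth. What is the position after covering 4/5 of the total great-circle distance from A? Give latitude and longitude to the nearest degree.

≈ 23°S, 116°E

Convert each endpoint to a unit vector on the sphere (x = cos φ cos λ, y = cos φ sin λ, z = sin φ).
The central angle between the endpoints is δ = arccos(p₁·p₂) ≈ 1.908 rad (109.3°).
Interpolate at f = 4/5 with slerp weights a = sin((1−f)δ)/sin δ ≈ 0.394, b = sin(fδ)/sin δ ≈ 1.058.
p = a·p₁ + b·p₂ ≈ (-0.409, 0.826, -0.388); φ = arcsin(p_z) ≈ -22.81°, λ = atan2(p_y, p_x) ≈ 116.36°.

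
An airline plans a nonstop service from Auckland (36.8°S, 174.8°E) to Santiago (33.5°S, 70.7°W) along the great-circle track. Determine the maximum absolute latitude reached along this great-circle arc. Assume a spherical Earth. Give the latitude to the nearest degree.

The great circle lies in the plane with unit normal n̂ = (p₁ × p₂)/|p₁ × p₂|.
Here n̂_z ≈ +0.608; the vertex latitude is φ_max = arccos|n̂_z| ≈ 52.5°.
Check via Clairaut: cos φ_max = |cos φ₁| · sin C = cos(36.8°)·sin(130.5°) ≈ 0.608, again giving ≈ 52.5°.

≈ 53°S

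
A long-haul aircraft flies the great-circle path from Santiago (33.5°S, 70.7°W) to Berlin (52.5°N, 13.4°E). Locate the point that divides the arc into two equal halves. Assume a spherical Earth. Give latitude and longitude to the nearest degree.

Convert each endpoint to a unit vector on the sphere (x = cos φ cos λ, y = cos φ sin λ, z = sin φ).
The central angle between the endpoints is δ = arccos(p₁·p₂) ≈ 1.967 rad (112.7°).
Interpolate at f = 1/2 with slerp weights a = sin((1−f)δ)/sin δ ≈ 0.902, b = sin(fδ)/sin δ ≈ 0.902.
p = a·p₁ + b·p₂ ≈ (0.783, -0.583, 0.218); φ = arcsin(p_z) ≈ 12.58°, λ = atan2(p_y, p_x) ≈ -36.66°.

≈ (13°N, 37°W)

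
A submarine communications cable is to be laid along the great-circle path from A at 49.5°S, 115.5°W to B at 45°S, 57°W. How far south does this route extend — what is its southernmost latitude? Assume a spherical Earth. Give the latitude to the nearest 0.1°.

≈ 51.5°S

The great circle lies in the plane with unit normal n̂ = (p₁ × p₂)/|p₁ × p₂|.
Here n̂_z ≈ +0.623; the vertex latitude is φ_max = arccos|n̂_z| ≈ 51.5°.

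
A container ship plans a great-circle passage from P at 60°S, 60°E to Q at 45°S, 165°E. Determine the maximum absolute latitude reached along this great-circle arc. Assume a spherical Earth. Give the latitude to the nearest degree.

The great circle lies in the plane with unit normal n̂ = (p₁ × p₂)/|p₁ × p₂|.
Here n̂_z ≈ +0.400; the vertex latitude is φ_max = arccos|n̂_z| ≈ 66.4°.
Check via Clairaut: cos φ_max = |cos φ₁| · sin C = cos(60.0°)·sin(126.9°) ≈ 0.400, again giving ≈ 66.4°.

≈ 66°S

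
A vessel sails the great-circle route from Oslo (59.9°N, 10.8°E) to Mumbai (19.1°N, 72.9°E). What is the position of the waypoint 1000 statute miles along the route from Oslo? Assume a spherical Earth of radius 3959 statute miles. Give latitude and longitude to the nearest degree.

From cos δ = sin φ₁ sin φ₂ + cos φ₁ cos φ₂ cos Δλ, the central angle is δ ≈ 1.042 rad (59.7°). The total great-circle distance is δ·R ≈ 1.042 × 3959 ≈ 4124 mi, so the target fraction is f = 1000/4124 ≈ 0.243.
Interpolate at f ≈ 0.243 with slerp weights a = sin((1−f)δ)/sin δ ≈ 0.822, b = sin(fδ)/sin δ ≈ 0.290.
p = a·p₁ + b·p₂ ≈ (0.485, 0.339, 0.806); φ = arcsin(p_z) ≈ 53.71°, λ = atan2(p_y, p_x) ≈ 34.91°.

≈ 54°N, 35°E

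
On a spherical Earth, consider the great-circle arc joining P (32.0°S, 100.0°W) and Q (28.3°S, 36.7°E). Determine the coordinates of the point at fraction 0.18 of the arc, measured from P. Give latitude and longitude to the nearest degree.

≈ (46°S, 83°W)

Convert each endpoint to a unit vector on the sphere (x = cos φ cos λ, y = cos φ sin λ, z = sin φ).
The central angle between the endpoints is δ = arccos(p₁·p₂) ≈ 1.867 rad (107.0°).
Interpolate at f = 0.18 with slerp weights a = sin((1−f)δ)/sin δ ≈ 1.045, b = sin(fδ)/sin δ ≈ 0.345.
p = a·p₁ + b·p₂ ≈ (0.090, -0.691, -0.717); φ = arcsin(p_z) ≈ -45.82°, λ = atan2(p_y, p_x) ≈ -82.61°.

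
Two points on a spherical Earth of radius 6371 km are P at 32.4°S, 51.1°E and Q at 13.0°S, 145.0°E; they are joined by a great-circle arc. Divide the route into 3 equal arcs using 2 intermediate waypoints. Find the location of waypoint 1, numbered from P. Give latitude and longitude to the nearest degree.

The haversine formula gives a central angle δ ≈ 1.506 rad (86.3°) between the endpoints.
Interpolate at f = 1/3 with slerp weights a = sin((1−f)δ)/sin δ ≈ 0.845, b = sin(fδ)/sin δ ≈ 0.482.
p = a·p₁ + b·p₂ ≈ (0.063, 0.825, -0.561); φ = arcsin(p_z) ≈ -34.16°, λ = atan2(p_y, p_x) ≈ 85.61°.

≈ 34°S, 86°E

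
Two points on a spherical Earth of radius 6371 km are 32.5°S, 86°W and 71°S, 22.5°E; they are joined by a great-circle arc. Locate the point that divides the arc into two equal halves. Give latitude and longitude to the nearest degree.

≈ 62°S, 63°W

Write both endpoints as unit vectors p₁, p₂ with components (cos φ cos λ, cos φ sin λ, sin φ).
The central angle between the endpoints is δ = arccos(p₁·p₂) ≈ 1.136 rad (65.1°).
Interpolate at f = 1/2 with slerp weights a = sin((1−f)δ)/sin δ ≈ 0.593, b = sin(fδ)/sin δ ≈ 0.593.
p = a·p₁ + b·p₂ ≈ (0.213, -0.425, -0.880); φ = arcsin(p_z) ≈ -61.60°, λ = atan2(p_y, p_x) ≈ -63.36°.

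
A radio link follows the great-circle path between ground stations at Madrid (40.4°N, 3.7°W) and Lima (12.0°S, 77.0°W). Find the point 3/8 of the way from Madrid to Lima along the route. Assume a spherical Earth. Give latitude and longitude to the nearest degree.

≈ 24°N, 37°W

Convert each endpoint to a unit vector on the sphere (x = cos φ cos λ, y = cos φ sin λ, z = sin φ).
The central angle between the endpoints is δ = arccos(p₁·p₂) ≈ 1.491 rad (85.5°).
Interpolate at f = 3/8 with slerp weights a = sin((1−f)δ)/sin δ ≈ 0.805, b = sin(fδ)/sin δ ≈ 0.532.
p = a·p₁ + b·p₂ ≈ (0.729, -0.547, 0.411); φ = arcsin(p_z) ≈ 24.29°, λ = atan2(p_y, p_x) ≈ -36.87°.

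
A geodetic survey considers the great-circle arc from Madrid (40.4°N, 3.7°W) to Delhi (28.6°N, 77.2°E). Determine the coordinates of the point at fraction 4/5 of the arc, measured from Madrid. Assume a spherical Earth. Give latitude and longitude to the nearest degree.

The haversine formula gives a central angle δ ≈ 1.142 rad (65.4°) between the endpoints.
Interpolate at f = 4/5 with slerp weights a = sin((1−f)δ)/sin δ ≈ 0.249, b = sin(fδ)/sin δ ≈ 0.870.
p = a·p₁ + b·p₂ ≈ (0.359, 0.733, 0.578); φ = arcsin(p_z) ≈ 35.31°, λ = atan2(p_y, p_x) ≈ 63.94°.

≈ 35°N, 64°E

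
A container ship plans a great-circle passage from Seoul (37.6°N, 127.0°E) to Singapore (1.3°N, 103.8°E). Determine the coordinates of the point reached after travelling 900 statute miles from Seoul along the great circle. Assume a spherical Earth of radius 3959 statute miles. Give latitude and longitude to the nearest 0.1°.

≈ 26.7°N, 118.5°E

Write both endpoints as unit vectors p₁, p₂ with components (cos φ cos λ, cos φ sin λ, sin φ).
The central angle between the endpoints is δ = arccos(p₁·p₂) ≈ 0.735 rad (42.1°). The total great-circle distance is δ·R ≈ 0.735 × 3959 ≈ 2910 mi, so the target fraction is f = 900/2910 ≈ 0.309.
Interpolate at f ≈ 0.309 with slerp weights a = sin((1−f)δ)/sin δ ≈ 0.725, b = sin(fδ)/sin δ ≈ 0.336.
p = a·p₁ + b·p₂ ≈ (-0.426, 0.785, 0.450); φ = arcsin(p_z) ≈ 26.74°, λ = atan2(p_y, p_x) ≈ 118.48°.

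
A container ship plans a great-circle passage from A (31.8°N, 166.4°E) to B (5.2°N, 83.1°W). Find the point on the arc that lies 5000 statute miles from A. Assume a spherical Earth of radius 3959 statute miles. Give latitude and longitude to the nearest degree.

≈ (22°N, 111°W)

Convert each endpoint to a unit vector on the sphere (x = cos φ cos λ, y = cos φ sin λ, z = sin φ).
The central angle between the endpoints is δ = arccos(p₁·p₂) ≈ 1.822 rad (104.4°). The total great-circle distance is δ·R ≈ 1.822 × 3959 ≈ 7214 mi, so the target fraction is f = 5000/7214 ≈ 0.693.
Interpolate at f ≈ 0.693 with slerp weights a = sin((1−f)δ)/sin δ ≈ 0.548, b = sin(fδ)/sin δ ≈ 0.984.
p = a·p₁ + b·p₂ ≈ (-0.335, -0.863, 0.378); φ = arcsin(p_z) ≈ 22.20°, λ = atan2(p_y, p_x) ≈ -111.19°.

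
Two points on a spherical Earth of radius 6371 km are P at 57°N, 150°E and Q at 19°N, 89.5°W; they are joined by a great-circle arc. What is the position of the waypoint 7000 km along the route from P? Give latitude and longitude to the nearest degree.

≈ 42°N, 106°W

Write both endpoints as unit vectors p₁, p₂ with components (cos φ cos λ, cos φ sin λ, sin φ).
The central angle between the endpoints is δ = arccos(p₁·p₂) ≈ 1.559 rad (89.3°). The total great-circle distance is δ·R ≈ 1.559 × 6371 ≈ 9933 km, so the target fraction is f = 7000/9933 ≈ 0.705.
Interpolate at f ≈ 0.705 with slerp weights a = sin((1−f)δ)/sin δ ≈ 0.444, b = sin(fδ)/sin δ ≈ 0.891.
p = a·p₁ + b·p₂ ≈ (-0.202, -0.721, 0.663); φ = arcsin(p_z) ≈ 41.50°, λ = atan2(p_y, p_x) ≈ -105.67°.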